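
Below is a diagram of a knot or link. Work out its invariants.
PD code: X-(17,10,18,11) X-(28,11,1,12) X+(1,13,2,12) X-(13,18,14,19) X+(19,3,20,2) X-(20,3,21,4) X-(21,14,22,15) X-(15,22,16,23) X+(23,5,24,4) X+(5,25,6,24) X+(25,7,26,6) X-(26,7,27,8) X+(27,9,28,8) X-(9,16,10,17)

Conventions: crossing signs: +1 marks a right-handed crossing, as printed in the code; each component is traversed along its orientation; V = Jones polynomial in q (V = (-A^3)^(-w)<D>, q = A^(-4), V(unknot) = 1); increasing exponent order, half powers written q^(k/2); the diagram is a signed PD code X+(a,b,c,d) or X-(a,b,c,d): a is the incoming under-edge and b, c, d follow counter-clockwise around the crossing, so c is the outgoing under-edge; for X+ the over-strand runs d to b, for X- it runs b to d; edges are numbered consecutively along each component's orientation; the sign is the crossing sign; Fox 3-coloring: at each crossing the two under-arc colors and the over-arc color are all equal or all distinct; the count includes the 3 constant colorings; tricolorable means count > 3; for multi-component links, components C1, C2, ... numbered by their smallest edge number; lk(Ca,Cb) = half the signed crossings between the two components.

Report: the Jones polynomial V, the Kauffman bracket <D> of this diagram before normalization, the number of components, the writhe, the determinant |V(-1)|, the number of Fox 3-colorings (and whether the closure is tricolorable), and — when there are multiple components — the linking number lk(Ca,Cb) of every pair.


V(q) = -q^-6 + q^-5 - 2q^-4 + 3q^-3 - 2q^-2 + 3q^-1 - 1 + q - q^2
bracket: -A^-14 + A^-10 - A^-6 + 3A^-2 - 2A^2 + 3A^6 - 2A^10 + A^14 - A^18, w = -2
1 component, writhe -2, over 14 crossings
det 15, colorings 9 of 3^14 — tricolorable
observation: V spans 8 powers of q: at least 8 crossings in any diagram


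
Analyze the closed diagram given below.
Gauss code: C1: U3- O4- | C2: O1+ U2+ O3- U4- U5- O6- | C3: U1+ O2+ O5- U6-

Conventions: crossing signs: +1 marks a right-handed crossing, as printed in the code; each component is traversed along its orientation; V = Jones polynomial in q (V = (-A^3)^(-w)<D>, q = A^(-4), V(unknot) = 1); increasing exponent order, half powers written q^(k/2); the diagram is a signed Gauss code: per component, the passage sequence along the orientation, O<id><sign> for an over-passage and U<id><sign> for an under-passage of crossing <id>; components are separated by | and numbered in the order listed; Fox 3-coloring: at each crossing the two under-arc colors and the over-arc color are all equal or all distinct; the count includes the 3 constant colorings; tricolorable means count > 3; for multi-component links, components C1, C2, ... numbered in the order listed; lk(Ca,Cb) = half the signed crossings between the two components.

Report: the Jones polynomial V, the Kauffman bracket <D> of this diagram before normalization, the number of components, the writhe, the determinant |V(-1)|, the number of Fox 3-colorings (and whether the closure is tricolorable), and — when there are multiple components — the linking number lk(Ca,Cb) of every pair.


V = q^-3 + q^-2 + q^-1 + 1
<D> = A^-6 + A^-2 + A^2 + A^6 (w = -2)
3 components over 6 crossings, w = -2
lk(C1,C2): -1
lk(C1,C3) = 0
linking number lk(C2,C3) = 0
9 Fox colorings among 3^6, |V(-1)| = 0: tricolorable
why: w = -2 (over 6 crossings) is diagram-only; (-A^3)^(2) removes it from V


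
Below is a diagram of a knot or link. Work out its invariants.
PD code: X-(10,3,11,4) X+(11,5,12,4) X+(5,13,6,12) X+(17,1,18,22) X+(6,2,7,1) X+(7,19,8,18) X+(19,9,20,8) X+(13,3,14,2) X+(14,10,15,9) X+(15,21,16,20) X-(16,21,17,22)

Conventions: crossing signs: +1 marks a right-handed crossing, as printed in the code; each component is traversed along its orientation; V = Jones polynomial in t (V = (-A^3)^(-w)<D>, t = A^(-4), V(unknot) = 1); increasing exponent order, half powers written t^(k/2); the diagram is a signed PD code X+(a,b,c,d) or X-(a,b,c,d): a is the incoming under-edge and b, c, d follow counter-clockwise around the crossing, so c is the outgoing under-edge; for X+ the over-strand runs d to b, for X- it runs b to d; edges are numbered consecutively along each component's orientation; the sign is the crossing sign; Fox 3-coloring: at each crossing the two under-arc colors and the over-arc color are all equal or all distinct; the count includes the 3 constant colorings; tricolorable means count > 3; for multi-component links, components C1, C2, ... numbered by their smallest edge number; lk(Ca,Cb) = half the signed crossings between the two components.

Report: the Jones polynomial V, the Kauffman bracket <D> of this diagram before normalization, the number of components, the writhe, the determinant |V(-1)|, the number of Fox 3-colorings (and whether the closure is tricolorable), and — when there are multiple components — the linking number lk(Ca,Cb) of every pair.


V(t) = t^2 + t^4 - t^5 + t^6 - t^7
bracket: A^-7 - A^-3 + A - A^5 - A^13, w = +7
1 component, writhe +7, over 11 crossings
det 5, colorings 3 of 3^11 — not tricolorable
observation: |V(-1)| = 5: so not tricolorable, since 3 does not divide 5


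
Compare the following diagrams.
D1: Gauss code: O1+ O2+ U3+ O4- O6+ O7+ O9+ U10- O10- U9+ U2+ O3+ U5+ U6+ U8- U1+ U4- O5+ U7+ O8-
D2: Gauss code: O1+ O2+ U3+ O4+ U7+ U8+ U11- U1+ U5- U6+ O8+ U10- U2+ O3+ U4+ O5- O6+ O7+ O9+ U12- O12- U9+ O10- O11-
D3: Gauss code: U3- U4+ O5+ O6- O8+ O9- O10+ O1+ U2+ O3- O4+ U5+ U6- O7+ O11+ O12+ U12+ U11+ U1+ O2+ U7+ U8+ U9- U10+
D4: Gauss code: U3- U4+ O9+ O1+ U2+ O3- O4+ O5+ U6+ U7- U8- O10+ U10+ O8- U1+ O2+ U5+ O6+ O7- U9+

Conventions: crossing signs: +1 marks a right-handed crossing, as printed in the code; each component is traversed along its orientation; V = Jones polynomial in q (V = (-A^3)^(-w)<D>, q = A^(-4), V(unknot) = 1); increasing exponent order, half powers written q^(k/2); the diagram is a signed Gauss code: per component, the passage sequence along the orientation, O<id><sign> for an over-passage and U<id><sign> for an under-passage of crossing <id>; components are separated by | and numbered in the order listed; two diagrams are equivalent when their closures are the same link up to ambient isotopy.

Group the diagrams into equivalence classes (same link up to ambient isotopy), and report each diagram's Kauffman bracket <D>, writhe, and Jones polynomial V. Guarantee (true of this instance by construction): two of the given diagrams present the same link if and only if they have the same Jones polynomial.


grouping into links: {D1, D2, D3, D4}
V(D1) = q + q^3 - q^4  (w +4, c 10, <D> = -A^-4 + 1 + A^8)
V(D2) = q + q^3 - q^4  [12 crossings, <D> = -A^-4 + 1 + A^8, w = +4]
V(D3) = q + q^3 - q^4  (w +6, c 12, <D> = -A^2 + A^6 + A^14)
V(D4) = q + q^3 - q^4  (w +4, c 10, <D> = -A^-4 + 1 + A^8)
why: one V(q) for all 4 diagrams — one class (guaranteed)


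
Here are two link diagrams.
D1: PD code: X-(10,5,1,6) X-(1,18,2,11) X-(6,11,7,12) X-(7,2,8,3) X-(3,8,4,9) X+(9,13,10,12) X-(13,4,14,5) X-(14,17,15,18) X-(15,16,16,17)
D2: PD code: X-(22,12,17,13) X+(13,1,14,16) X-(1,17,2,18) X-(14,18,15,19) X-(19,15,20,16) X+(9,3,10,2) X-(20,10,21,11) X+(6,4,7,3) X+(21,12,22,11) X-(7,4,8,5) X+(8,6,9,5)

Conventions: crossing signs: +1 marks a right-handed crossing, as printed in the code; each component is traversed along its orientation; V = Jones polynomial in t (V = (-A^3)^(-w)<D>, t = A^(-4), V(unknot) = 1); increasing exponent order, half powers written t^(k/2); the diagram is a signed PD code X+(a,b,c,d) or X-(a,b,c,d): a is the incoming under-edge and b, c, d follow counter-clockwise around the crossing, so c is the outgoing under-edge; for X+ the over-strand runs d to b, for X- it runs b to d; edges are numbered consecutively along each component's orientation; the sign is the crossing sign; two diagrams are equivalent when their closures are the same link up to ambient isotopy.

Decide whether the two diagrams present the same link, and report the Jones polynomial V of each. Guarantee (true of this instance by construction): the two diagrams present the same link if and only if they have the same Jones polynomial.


same link: no
V(D1) = t^(-13/2) - t^(-11/2) + t^(-9/2) - 2t^(-7/2) - t^(-3/2)  [9 crossings, <D> = A^-15 + 2A^-7 - A^-3 + A - A^5, w = -7]
D2 (bracket A^-1 - A^3 + A^7 + A^15; 11 crossings at w = -1): V = -t^(-9/2) - t^(-5/2) + t^(-3/2) - t^(-1/2)
note: 2 values of V(t) split the 2 diagrams


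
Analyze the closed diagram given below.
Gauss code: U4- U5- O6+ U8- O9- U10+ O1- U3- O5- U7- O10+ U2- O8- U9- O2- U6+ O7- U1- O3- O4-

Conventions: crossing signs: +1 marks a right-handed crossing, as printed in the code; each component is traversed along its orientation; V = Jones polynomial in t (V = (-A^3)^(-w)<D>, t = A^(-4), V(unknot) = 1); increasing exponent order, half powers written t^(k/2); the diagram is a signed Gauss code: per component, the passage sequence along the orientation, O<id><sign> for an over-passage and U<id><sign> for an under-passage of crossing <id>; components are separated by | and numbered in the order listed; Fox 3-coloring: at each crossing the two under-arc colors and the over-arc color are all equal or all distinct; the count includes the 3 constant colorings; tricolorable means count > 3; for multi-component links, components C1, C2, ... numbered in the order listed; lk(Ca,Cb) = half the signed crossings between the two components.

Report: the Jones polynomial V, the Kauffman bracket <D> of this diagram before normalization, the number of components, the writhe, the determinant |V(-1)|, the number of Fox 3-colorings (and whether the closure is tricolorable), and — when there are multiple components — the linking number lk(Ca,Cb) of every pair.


Jones polynomial: V(t) = -t^-9 + 3t^-8 - 5t^-7 + 6t^-6 - 7t^-5 + 7t^-4 - 5t^-3 + 4t^-2 - 2t^-1 + 1
<D> = A^-18 - 2A^-14 + 4A^-10 - 5A^-6 + 7A^-2 - 7A^2 + 6A^6 - 5A^10 + 3A^14 - A^18; writhe -6
components 1, writhe -6 (10 crossings)
3-colorings: 3 of 3^10, det 41 — not tricolorable
note: V spans 9 powers of t: at least 9 crossings in any diagram


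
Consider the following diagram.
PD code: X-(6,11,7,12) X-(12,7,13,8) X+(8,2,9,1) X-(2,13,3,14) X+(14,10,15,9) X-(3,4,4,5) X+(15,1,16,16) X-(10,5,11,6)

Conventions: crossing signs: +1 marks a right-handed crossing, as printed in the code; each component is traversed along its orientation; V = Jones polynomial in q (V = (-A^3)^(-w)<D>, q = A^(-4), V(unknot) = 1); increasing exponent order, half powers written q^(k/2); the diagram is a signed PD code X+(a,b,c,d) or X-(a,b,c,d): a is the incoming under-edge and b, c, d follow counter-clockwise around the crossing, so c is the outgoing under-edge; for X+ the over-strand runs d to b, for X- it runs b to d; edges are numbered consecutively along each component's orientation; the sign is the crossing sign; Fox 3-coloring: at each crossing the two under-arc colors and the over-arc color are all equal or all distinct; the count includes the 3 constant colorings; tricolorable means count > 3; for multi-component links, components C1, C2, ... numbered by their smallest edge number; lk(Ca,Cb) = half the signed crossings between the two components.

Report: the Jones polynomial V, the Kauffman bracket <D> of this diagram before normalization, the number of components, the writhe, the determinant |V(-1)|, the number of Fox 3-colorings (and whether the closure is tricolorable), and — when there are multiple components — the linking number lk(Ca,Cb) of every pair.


Jones polynomial: V(q) = q^-5 - 2q^-4 + 2q^-3 - 2q^-2 + 2q^-1 - 1 + q
<D> = A^-10 - A^-6 + 2A^-2 - 2A^2 + 2A^6 - 2A^10 + A^14; writhe -2
components 1, writhe -2 (8 crossings)
3-colorings: 3 of 3^8, det 11 — not tricolorable
note: |V(-1)| = 11: so not tricolorable, since 3 does not divide 11


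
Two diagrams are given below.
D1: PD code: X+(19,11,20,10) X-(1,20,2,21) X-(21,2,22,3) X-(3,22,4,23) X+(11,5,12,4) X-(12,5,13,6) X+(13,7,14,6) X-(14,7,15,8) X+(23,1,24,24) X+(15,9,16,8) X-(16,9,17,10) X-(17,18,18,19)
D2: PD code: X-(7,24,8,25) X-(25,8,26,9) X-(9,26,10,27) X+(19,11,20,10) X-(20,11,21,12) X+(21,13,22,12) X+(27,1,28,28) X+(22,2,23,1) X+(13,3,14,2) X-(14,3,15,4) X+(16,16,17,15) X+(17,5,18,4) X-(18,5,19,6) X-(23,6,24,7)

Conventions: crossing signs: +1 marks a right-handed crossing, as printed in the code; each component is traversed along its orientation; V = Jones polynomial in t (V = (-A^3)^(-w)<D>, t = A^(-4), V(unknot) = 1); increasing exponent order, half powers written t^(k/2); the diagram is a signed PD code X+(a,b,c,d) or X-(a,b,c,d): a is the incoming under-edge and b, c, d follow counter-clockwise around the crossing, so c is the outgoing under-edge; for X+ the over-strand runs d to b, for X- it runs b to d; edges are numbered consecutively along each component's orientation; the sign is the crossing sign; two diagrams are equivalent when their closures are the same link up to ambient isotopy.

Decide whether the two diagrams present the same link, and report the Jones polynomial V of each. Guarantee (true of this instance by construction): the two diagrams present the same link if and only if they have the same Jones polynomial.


equivalent: yes
D1 (bracket A^-2 + A^6 - A^10; 12 crossings at w = -2): V = -t^-4 + t^-3 + t^-1
V(D2) = -t^-4 + t^-3 + t^-1  [14 crossings, <D> = A^4 + A^12 - A^16, w = 0]
observation: Reidemeister moves carry D1 (12 crossings) to D2 (14)


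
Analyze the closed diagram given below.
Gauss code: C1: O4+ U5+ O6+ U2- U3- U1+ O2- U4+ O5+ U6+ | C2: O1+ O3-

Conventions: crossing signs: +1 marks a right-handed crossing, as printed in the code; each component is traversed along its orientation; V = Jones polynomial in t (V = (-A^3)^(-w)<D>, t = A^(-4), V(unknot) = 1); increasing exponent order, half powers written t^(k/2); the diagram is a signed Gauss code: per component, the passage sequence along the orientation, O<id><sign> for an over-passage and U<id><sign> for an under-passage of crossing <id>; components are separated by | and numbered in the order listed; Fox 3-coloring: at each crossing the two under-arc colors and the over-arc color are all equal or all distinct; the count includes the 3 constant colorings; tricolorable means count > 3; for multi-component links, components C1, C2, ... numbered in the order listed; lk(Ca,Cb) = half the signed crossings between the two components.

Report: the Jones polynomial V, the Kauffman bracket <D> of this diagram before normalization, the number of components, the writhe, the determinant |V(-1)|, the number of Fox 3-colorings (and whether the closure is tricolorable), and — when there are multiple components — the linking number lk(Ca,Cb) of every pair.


V(t) = -t^(1/2) - t^(3/2) - t^(5/2) + t^(9/2)
bracket: A^-12 - A^-4 - 1 - A^4, w = +2
2 components, writhe +2, over 6 crossings
lk(C1,C2) = 0
det 0, colorings 27 of 3^7 — tricolorable
observation: the span of V is 4, within the link bound 6 + 2 - 1


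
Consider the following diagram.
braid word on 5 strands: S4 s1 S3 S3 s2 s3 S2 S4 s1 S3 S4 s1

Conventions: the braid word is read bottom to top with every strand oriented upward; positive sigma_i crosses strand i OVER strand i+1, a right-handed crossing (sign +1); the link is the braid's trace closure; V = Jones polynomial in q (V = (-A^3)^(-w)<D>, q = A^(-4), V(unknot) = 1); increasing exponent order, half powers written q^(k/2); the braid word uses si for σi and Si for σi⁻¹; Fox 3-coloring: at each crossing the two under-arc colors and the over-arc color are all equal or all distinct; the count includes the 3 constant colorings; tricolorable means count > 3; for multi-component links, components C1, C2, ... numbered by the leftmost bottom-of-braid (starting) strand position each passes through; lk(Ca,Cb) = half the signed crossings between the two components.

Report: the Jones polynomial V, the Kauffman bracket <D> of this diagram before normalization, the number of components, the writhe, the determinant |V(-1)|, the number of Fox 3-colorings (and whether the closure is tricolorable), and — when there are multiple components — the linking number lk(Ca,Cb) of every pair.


V(q) = -q^-6 + q^-5 - 2q^-4 + 3q^-3 - 2q^-2 + 3q^-1 - 1 + q - q^2
bracket: -A^-14 + A^-10 - A^-6 + 3A^-2 - 2A^2 + 3A^6 - 2A^10 + A^14 - A^18, w = -2
1 component, writhe -2, over 12 crossings
det 15, colorings 9 of 3^12 — tricolorable
observation: w = -2 (over 12 crossings) is diagram-only; (-A^3)^(2) removes it from V


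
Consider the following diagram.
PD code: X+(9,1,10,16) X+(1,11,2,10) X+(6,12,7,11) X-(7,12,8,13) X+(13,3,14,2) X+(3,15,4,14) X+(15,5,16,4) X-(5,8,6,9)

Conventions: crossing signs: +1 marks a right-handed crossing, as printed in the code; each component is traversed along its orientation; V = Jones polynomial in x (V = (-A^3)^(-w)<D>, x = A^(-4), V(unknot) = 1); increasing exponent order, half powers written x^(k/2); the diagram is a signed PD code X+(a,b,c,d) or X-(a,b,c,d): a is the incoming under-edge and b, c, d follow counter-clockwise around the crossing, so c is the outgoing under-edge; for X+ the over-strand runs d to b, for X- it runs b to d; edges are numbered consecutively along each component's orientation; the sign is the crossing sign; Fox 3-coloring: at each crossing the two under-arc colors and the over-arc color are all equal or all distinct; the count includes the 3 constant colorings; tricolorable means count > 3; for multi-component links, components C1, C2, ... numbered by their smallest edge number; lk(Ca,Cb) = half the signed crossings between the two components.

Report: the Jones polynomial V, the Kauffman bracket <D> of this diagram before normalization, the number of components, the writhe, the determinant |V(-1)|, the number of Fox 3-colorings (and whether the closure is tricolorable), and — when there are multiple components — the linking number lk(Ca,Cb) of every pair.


Jones polynomial: V(x) = x^2 + x^4 - x^5 + x^6 - x^7
<D> = -A^-16 + A^-12 - A^-8 + A^-4 + A^4; writhe +4
components 1, writhe +4 (8 crossings)
3-colorings: 3 of 3^8, det 5 — not tricolorable
note: |V(-1)| = 5: so not tricolorable, since 3 does not divide 5


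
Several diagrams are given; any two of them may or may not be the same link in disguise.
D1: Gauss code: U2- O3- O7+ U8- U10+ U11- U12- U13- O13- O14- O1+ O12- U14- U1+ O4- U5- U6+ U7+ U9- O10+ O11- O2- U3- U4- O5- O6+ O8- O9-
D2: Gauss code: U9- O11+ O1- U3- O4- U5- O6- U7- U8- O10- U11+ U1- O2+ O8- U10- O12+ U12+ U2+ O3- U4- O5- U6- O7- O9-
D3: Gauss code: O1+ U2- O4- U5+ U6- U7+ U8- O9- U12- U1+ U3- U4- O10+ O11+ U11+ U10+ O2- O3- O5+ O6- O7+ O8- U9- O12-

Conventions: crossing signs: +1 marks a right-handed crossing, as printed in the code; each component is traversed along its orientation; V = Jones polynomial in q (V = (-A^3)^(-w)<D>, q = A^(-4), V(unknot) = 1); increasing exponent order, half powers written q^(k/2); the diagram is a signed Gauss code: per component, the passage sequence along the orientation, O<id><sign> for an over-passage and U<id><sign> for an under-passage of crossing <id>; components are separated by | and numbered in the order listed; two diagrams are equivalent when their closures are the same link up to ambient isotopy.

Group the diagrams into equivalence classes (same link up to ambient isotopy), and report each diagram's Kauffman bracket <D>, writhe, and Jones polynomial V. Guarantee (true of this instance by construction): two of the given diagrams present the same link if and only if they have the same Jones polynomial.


classes: {D1} | {D2} | {D3}
V(D1) = -q^-6 + q^-5 - q^-4 + 2q^-3 - q^-2 + q^-1  [14 crossings, <D> = A^-14 - A^-10 + 2A^-6 - A^-2 + A^2 - A^6, w = -6]
V(D2) = -q^-7 + q^-6 - q^-5 + q^-4 + q^-2  (w -6, c 12, <D> = A^-10 + A^-2 - A^2 + A^6 - A^10)
V(D3) = -q^-4 + q^-3 + q^-1  (w -2, c 12, <D> = A^-2 + A^6 - A^10)
insight: V(q) takes 3 values over 3 diagrams, fixing the grouping


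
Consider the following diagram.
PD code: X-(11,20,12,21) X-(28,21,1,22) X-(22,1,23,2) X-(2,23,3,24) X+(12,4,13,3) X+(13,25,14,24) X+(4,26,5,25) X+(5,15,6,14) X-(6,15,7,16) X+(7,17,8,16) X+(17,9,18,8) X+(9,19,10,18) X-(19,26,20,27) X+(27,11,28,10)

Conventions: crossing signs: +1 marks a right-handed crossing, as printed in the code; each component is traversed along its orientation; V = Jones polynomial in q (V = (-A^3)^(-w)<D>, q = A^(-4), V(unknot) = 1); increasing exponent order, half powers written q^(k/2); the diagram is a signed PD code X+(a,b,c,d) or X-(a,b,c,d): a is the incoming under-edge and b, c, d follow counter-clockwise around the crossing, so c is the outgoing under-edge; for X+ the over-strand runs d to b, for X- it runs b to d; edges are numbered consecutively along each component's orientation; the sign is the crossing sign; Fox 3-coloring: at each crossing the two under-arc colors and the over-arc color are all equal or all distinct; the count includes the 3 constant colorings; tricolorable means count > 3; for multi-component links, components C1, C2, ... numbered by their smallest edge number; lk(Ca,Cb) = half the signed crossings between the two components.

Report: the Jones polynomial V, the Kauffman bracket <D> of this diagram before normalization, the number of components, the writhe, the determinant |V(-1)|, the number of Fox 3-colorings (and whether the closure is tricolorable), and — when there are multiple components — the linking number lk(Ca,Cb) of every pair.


Jones polynomial: V(q) = -q^-2 + 2q^-1 - 3 + 5q - 4q^2 + 5q^3 - 4q^4 + 2q^5 - q^6
<D> = -A^-18 + 2A^-14 - 4A^-10 + 5A^-6 - 4A^-2 + 5A^2 - 3A^6 + 2A^10 - A^14; writhe +2
components 1, writhe +2 (14 crossings)
3-colorings: 9 of 3^14, det 27 — tricolorable
note: the span of V is 8, forcing >= 8 crossings in any diagram


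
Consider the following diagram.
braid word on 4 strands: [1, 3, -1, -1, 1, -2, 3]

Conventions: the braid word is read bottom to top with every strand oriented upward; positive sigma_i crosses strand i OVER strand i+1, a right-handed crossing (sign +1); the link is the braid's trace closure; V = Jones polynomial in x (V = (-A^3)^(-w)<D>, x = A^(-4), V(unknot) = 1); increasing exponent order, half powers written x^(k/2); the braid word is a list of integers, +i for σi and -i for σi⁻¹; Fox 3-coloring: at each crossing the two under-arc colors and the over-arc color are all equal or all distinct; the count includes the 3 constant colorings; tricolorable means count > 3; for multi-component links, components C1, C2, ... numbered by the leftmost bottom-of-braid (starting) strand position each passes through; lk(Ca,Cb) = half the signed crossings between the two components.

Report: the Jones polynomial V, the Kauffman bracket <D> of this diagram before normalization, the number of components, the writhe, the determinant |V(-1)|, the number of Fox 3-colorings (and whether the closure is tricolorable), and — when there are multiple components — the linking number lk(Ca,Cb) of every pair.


Jones polynomial: V(x) = 1 + x + x^2 + x^3
<D> = -A^-9 - A^-5 - A^-1 - A^3; writhe +1
components 3, writhe +1 (7 crossings)
linking number lk(C1,C2) = 0
lk(C1,C3): 0
lk(C2,C3) = +1
3-colorings: 9 of 3^7, det 0 — tricolorable
note: the word shrinks to σ1 σ3 σ1⁻¹ σ2⁻¹ σ3 after cancelling


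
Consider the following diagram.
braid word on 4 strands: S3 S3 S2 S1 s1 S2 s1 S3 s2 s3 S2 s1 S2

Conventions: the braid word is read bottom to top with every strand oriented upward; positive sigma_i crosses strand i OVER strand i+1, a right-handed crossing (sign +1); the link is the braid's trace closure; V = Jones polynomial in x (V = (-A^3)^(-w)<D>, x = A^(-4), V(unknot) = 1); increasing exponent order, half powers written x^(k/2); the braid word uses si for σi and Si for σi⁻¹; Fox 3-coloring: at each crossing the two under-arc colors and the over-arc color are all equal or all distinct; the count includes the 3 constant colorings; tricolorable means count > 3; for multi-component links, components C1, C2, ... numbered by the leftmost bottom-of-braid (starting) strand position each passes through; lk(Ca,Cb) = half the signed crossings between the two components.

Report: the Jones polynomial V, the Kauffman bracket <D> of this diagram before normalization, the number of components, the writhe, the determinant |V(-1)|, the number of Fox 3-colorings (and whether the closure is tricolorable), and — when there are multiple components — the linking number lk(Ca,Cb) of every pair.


Jones polynomial: V(x) = x^-7 - 2x^-6 + 2x^-5 - 3x^-4 + 3x^-3 - 2x^-2 + 2x^-1
<D> = -2A^-5 + 2A^-1 - 3A^3 + 3A^7 - 2A^11 + 2A^15 - A^19; writhe -3
components 1, writhe -3 (13 crossings)
3-colorings: 9 of 3^13, det 15 — tricolorable
note: the span of V is 6, forcing >= 6 crossings in any diagram


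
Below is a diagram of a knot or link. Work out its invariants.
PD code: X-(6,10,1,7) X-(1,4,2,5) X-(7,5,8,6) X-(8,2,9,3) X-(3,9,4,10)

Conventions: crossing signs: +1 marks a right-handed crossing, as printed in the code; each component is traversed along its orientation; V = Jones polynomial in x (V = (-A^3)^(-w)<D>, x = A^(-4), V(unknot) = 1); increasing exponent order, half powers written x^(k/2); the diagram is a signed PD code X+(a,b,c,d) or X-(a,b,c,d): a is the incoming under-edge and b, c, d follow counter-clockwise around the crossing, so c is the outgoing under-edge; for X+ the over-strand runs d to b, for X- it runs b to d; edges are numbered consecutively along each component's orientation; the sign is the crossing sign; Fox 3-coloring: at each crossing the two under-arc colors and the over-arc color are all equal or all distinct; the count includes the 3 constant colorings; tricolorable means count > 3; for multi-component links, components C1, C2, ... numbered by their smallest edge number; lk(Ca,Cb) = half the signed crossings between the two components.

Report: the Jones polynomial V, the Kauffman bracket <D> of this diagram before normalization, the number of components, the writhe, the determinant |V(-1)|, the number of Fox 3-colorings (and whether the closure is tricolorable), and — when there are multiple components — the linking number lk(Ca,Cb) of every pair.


Jones polynomial: V(x) = -x^(-11/2) + x^(-9/2) - x^(-7/2) - x^(-3/2)
<D> = A^-9 + A^-1 - A^3 + A^7; writhe -5
components 2, writhe -5 (5 crossings)
linking number lk(C1,C2) = -2
3-colorings: 3 of 3^5, det 4 — not tricolorable
note: det 4 = |V(-1)|; not divisible by 3, so not tricolorable


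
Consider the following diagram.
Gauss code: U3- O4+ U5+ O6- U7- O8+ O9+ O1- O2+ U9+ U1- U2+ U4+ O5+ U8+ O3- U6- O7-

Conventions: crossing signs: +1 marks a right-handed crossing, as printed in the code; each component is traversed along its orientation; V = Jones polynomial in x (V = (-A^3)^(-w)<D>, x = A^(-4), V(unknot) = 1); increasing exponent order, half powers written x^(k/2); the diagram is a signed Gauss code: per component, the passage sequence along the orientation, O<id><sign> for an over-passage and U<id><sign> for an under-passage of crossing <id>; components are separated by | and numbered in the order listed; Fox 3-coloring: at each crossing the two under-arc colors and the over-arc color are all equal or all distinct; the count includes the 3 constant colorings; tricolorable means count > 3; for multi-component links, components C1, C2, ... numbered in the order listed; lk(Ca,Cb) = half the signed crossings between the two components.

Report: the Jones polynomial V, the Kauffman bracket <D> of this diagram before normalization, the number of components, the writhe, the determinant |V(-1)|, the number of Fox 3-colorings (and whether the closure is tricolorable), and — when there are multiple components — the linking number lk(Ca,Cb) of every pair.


V = -x^-3 + 2x^-2 - 2x^-1 + 3 - 2x + 2x^2 - x^3
<D> = A^-9 - 2A^-5 + 2A^-1 - 3A^3 + 2A^7 - 2A^11 + A^15 (w = +1)
1 component over 9 crossings, w = +1
3 Fox colorings among 3^9, |V(-1)| = 13: not tricolorable
why: det 13 = |V(-1)|; not divisible by 3, so not tricolorable


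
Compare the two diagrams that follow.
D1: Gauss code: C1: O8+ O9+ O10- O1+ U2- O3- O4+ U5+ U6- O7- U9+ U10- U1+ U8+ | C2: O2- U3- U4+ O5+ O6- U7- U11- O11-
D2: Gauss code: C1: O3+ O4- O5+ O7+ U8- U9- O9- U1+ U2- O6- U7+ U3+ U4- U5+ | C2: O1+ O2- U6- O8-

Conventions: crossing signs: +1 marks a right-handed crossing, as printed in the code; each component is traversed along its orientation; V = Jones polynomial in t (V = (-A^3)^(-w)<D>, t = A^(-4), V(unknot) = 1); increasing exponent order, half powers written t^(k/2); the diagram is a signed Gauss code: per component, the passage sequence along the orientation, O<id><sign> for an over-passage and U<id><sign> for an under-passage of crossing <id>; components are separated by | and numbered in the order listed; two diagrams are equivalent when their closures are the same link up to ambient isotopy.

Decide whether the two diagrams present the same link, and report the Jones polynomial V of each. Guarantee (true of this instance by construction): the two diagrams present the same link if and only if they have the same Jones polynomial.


same link: yes
V(D1) = -t^(-5/2) - t^(-1/2)  [11 crossings, <D> = A^-1 + A^7, w = -1]
V(D2) = -t^(-5/2) - t^(-1/2)  (w -1, c 9, <D> = A^-1 + A^7)
note: from 11 to 9 crossings by R-moves: one link, two diagrams


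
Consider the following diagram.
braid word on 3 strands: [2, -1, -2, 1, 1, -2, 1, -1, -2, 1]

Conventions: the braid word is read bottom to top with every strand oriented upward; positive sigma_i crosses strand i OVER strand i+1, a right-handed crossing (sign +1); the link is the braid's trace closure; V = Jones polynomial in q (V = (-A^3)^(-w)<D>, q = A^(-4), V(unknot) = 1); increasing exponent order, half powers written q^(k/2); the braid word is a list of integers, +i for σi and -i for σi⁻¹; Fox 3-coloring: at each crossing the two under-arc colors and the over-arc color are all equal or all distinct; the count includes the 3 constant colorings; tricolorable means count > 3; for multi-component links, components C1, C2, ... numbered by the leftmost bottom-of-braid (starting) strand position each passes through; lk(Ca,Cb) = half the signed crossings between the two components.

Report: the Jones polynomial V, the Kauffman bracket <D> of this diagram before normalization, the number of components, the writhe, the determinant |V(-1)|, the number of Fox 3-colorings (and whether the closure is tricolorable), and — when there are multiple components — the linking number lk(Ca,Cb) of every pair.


V = -q^-3 + q^-2 - q^-1 + 3 - q + q^2 - q^3
<D> = -A^-12 + A^-8 - A^-4 + 3 - A^4 + A^8 - A^12 (w = 0)
1 component over 10 crossings, w = 0
27 Fox colorings among 3^10, |V(-1)| = 9: tricolorable
why: det 9 = |V(-1)|; divisible by 3, so tricolorable


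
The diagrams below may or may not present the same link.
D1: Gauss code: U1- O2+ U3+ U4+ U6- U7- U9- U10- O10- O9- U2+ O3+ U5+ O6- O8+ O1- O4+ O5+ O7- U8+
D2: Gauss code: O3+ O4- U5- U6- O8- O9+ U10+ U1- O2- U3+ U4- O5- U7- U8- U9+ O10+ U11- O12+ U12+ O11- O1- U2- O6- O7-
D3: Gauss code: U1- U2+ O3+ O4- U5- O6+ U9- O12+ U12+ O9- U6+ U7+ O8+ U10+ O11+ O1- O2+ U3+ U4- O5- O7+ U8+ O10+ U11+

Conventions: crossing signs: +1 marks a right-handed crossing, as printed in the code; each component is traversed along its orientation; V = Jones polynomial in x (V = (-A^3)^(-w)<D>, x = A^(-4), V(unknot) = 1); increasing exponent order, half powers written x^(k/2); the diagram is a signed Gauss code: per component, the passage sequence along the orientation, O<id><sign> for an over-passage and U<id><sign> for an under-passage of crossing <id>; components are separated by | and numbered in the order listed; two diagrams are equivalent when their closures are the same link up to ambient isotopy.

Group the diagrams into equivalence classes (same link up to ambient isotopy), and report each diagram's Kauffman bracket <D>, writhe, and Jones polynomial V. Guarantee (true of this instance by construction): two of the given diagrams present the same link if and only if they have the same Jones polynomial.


grouping into links: {D1} | {D2} | {D3}
V(D1) = 1  (w 0, c 10, <D> = 1)
V(D2) = -x^-4 + x^-3 + x^-1  [12 crossings, <D> = A^-8 + 1 - A^4, w = -4]
D3 (bracket -A^-4 + 1 + A^8; 12 crossings at w = +4): V = x + x^3 - x^4
why: comparing 3 Jones polynomials yields 3 groups


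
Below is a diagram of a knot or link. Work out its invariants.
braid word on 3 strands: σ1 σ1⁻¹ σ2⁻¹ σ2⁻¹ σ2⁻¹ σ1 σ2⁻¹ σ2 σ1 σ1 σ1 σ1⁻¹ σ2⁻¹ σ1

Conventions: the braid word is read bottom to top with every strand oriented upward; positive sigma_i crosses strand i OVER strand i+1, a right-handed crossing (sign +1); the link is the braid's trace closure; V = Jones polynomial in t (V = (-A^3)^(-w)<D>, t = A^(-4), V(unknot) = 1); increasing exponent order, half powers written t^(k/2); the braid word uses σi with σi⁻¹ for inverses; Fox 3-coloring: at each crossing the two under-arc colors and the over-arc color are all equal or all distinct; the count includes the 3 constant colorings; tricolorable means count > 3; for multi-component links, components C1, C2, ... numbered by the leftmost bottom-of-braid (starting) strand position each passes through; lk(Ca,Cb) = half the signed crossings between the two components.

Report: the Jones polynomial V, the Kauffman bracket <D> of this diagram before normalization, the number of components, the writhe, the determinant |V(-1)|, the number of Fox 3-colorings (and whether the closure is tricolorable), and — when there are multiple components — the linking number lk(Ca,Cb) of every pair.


V = t^-4 - 2t^-3 + 3t^-2 - 4t^-1 + 5 - 4t + 3t^2 - 2t^3 + t^4
<D> = A^-16 - 2A^-12 + 3A^-8 - 4A^-4 + 5 - 4A^4 + 3A^8 - 2A^12 + A^16 (w = 0)
1 component over 14 crossings, w = 0
3 Fox colorings among 3^14, |V(-1)| = 25: not tricolorable
why: palindromic: swapping t for 1/t fixes V


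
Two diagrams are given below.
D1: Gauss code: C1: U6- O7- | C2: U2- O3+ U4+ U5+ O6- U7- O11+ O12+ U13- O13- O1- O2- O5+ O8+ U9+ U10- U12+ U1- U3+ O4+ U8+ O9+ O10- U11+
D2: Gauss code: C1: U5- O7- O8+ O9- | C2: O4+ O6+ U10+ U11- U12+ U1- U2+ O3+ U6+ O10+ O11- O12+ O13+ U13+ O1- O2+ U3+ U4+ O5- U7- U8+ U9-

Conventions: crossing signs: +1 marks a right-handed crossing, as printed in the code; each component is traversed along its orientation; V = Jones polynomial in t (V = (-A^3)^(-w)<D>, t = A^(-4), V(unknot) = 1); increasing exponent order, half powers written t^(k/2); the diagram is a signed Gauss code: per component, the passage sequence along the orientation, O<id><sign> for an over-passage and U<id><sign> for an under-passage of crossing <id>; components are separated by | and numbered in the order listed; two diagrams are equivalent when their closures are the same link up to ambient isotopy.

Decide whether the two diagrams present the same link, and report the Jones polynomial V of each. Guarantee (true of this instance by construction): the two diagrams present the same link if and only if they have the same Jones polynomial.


same link: yes
V(D1) = -t^(-3/2) - 2t^(1/2) + t^(3/2) - t^(5/2) + t^(7/2)  [13 crossings, <D> = -A^-11 + A^-7 - A^-3 + 2A + A^9, w = +1]
V(D2) = -t^(-3/2) - 2t^(1/2) + t^(3/2) - t^(5/2) + t^(7/2)  [13 crossings, <D> = -A^-5 + A^-1 - A^3 + 2A^7 + A^15, w = +3]
insight: all 2 diagrams share one V(t), hence one class


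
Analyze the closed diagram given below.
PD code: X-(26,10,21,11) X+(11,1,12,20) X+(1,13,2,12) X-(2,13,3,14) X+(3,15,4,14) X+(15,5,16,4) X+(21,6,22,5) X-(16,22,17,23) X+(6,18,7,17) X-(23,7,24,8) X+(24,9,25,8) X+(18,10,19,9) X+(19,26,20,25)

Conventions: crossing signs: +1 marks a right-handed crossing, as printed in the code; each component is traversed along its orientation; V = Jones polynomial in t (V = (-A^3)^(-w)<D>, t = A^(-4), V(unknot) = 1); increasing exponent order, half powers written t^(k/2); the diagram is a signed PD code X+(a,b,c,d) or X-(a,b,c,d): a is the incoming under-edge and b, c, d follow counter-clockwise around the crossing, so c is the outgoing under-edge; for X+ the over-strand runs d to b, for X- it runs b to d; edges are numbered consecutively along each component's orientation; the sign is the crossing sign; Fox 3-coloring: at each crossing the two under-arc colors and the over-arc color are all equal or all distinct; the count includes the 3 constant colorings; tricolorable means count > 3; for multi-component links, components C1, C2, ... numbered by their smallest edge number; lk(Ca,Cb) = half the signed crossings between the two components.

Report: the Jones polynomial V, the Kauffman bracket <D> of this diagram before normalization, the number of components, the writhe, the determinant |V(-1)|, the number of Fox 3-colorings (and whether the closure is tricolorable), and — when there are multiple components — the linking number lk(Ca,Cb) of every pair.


Jones polynomial: V(t) = -2t^(3/2) + 2t^(5/2) - 5t^(7/2) + 4t^(9/2) - 4t^(11/2) + 4t^(13/2) - 2t^(15/2) + t^(17/2)
<D> = -A^-19 + 2A^-15 - 4A^-11 + 4A^-7 - 4A^-3 + 5A - 2A^5 + 2A^9; writhe +5
components 2, writhe +5 (13 crossings)
linking number lk(C1,C2) = 0
3-colorings: 9 of 3^13, det 24 — tricolorable
note: every pair of the 2 components has lk = 0


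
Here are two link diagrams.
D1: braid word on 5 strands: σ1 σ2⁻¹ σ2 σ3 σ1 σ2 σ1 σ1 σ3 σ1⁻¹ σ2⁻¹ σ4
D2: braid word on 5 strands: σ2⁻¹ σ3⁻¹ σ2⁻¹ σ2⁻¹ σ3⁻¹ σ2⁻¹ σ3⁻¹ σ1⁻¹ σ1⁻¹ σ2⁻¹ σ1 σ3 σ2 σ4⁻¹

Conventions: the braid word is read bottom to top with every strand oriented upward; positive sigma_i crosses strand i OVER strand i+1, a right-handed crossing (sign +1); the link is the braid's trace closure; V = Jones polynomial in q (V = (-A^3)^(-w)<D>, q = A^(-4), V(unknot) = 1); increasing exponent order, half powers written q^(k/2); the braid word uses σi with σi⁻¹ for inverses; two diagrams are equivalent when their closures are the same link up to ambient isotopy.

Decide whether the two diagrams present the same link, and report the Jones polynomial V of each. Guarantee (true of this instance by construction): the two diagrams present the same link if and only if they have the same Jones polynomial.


same link: no
V(D1) = q - q^2 + 2q^3 - q^4 + q^5 - q^6  [12 crossings, <D> = -A^-6 + A^-2 - A^2 + 2A^6 - A^10 + A^14, w = +6]
D2 (bracket A^-16 - A^-12 + 2A^-8 - 2A^-4 + 3 - 2A^4 + A^8 - A^12; 14 crossings at w = -8): V = -q^-9 + q^-8 - 2q^-7 + 3q^-6 - 2q^-5 + 2q^-4 - q^-3 + q^-2
note: 2 values of V(q) split the 2 diagrams


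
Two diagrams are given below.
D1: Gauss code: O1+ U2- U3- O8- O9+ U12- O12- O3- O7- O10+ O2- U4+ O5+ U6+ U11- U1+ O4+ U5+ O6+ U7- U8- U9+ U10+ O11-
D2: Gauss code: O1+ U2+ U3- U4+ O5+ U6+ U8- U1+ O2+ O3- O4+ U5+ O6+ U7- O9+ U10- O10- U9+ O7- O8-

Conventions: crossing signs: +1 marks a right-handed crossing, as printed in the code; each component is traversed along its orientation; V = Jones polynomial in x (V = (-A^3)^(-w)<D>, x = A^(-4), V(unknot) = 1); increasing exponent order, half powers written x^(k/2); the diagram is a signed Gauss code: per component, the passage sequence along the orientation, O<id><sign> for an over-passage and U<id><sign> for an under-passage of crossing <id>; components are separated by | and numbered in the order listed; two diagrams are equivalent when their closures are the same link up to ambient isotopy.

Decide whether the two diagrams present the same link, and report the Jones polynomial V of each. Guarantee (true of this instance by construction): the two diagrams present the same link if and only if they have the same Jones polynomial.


same link: yes
V(D1) = x + x^3 - x^4  [12 crossings, <D> = -A^-16 + A^-12 + A^-4, w = 0]
V(D2) = x + x^3 - x^4  [10 crossings, <D> = -A^-10 + A^-6 + A^2, w = +2]
insight: from 12 to 10 crossings by R-moves: one link, two diagrams


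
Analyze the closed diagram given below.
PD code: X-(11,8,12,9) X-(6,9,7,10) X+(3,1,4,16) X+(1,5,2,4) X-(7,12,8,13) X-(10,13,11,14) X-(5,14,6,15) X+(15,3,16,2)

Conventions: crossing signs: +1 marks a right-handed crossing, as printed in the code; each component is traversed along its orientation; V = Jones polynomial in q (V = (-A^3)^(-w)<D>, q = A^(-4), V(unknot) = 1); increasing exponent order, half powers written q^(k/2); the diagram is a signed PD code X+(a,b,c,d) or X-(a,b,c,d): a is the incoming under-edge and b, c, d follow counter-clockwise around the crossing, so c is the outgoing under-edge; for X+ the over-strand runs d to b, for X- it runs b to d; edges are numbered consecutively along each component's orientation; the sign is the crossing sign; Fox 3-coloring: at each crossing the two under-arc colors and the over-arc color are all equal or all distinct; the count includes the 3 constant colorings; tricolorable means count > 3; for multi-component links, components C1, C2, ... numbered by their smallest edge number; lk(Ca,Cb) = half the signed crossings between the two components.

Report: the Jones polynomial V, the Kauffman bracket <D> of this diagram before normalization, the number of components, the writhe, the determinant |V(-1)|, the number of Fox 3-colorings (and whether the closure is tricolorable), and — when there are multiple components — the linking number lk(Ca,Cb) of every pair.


V(q) = -q^-3 + q^-2 - q^-1 + 3 - q + q^2 - q^3
bracket: -A^-18 + A^-14 - A^-10 + 3A^-6 - A^-2 + A^2 - A^6, w = -2
1 component, writhe -2, over 8 crossings
det 9, colorings 27 of 3^8 — tricolorable
observation: det 9 = |V(-1)|; divisible by 3, so tricolorable
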